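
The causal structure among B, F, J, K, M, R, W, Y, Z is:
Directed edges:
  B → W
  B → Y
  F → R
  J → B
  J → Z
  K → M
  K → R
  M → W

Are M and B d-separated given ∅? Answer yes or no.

Bayes-Ball from M | ∅ reaches {K,R,W}.
B ∉ reach(M|∅) ⇒ M ⊥ B | ∅.

Yes — M ⊥ B | ∅.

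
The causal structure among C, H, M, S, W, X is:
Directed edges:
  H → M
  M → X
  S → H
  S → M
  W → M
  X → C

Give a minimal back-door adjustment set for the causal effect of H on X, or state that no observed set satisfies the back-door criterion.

H→X: minimal back-door set {S}.

desc(H)\{H}={C,M,X}; candidates ⊆ {S,W}.
size 0: {}; under {} H still reaches {C,M,S,X} ∋ X.
{S}: H⊥X given {S} in G with H→· removed — back-door holds.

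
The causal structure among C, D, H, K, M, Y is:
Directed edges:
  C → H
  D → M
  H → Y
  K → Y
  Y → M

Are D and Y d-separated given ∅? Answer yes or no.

Yes — D ⊥ Y | ∅.

Bayes-Ball from D | ∅ reaches {M}.
Y ∉ reach(D|∅) ⇒ D ⊥ Y | ∅.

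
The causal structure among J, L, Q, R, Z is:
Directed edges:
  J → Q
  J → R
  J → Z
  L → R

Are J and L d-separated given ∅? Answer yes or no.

Bayes-Ball from J | ∅ reaches {Q,R,Z}.
L ∉ reach(J|∅) ⇒ J ⊥ L | ∅.

Yes — J ⊥ L | ∅.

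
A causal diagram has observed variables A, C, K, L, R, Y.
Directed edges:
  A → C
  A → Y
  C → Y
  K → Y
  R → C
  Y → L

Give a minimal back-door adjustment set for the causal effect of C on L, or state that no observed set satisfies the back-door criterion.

desc(C)\{C}={L,Y}; candidates ⊆ {A,K,R}.
size 0: {}; under {} C still reaches {A,L,R,Y} ∋ L.
{A}: C⊥L given {A} in G with C→· removed — back-door holds.

C→L: minimal back-door set {A}.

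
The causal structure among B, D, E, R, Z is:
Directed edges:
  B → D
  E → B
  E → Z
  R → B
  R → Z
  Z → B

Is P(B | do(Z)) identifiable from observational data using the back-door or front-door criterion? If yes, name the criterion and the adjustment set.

P(B|do(Z)): backdoor, adjust for {E, R}.

desc(Z)\{Z}={B,D}; candidates ⊆ {E,R}.
size 0: {}; under {} Z still reaches {B,D,E,R} ∋ B.
size 1: {E}, {R}; under {E} Z still reaches {B,D,R} ∋ B.
{E,R}: Z⊥B given {E,R} in G with Z→· removed — back-door holds.
P(B|do(Z)) = Σ_{E,R} P(B|Z,E,R)·P(E,R).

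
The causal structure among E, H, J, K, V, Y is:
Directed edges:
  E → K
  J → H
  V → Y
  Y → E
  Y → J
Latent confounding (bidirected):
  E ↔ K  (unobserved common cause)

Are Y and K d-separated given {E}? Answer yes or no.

Bayes-Ball from Y | {E} reaches {H,J,K,V}.
K ∈ reach(Y|{E}) ⇒ Y ⊥̸ K | {E}.

No — Y and K are d-connected given {E}.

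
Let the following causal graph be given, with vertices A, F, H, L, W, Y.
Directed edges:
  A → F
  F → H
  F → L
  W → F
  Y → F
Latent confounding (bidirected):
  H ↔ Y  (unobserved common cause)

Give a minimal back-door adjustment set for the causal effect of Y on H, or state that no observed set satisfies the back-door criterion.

desc(Y)\{Y}={F,H,L}; candidates ⊆ {A,W}.
Y↔H: latent back-door arc(s) into Y.
size 0: {}; under {} Y still reaches {H} ∋ H.
size 1: {A}, {W}; under {A} Y still reaches {H} ∋ H.
size 2: {A,W}; under {A,W} Y still reaches {H} ∋ H.
Y↔H cannot be blocked by any observed set — no back-door set.

Y→H: no observed back-door set.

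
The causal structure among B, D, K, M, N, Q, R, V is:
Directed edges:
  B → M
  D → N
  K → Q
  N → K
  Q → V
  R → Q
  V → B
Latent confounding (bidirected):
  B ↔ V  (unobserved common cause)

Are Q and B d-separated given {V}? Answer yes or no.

No — Q and B are d-connected given {V}.

Bayes-Ball from Q | {V} reaches {B,D,K,M,N,R}.
B ∈ reach(Q|{V}) ⇒ Q ⊥̸ B | {V}.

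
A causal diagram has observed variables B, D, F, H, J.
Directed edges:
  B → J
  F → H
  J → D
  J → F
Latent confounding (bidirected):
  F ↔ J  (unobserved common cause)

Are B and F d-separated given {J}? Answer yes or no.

No — B and F are d-connected given {J}.

Bayes-Ball from B | {J} reaches {F,H}.
F ∈ reach(B|{J}) ⇒ B ⊥̸ F | {J}.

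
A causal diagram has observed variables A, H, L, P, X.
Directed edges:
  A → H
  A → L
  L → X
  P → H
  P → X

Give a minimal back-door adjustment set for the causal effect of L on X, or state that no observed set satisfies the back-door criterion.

L→X: minimal back-door set ∅.

desc(L)\{L}={X}; candidates ⊆ {A,H,P}.
∅: L⊥X given ∅ in G with L→· removed — back-door holds.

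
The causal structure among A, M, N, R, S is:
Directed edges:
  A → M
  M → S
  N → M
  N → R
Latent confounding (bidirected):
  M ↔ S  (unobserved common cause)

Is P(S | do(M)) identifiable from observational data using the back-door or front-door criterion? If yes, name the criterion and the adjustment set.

desc(M)\{M}={S}; candidates ⊆ {A,N,R}.
M↔S: latent back-door arc(s) into M.
size 0: {}; under {} M still reaches {A,N,R,S} ∋ S.
size 1: {A}, {N}, {R}; under {A} M still reaches {N,R,S} ∋ S.
size 2: {A,N}, {A,R}, {N,R}; under {A,N} M still reaches {S} ∋ S.
M↔S cannot be blocked by any observed set — no back-door set.
No mediator lies on a directed M→…→S path.
Neither criterion identifies P(S|do(M)) in this graph.

P(S|do(M)): not identifiable (no BD/FD set).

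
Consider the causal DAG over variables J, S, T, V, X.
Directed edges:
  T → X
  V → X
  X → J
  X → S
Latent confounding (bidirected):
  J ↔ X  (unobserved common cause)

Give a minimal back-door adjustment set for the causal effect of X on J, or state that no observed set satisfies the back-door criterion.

X→J: no observed back-door set.

desc(X)\{X}={J,S}; candidates ⊆ {T,V}.
X↔J: latent back-door arc(s) into X.
size 0: {}; under {} X still reaches {J,T,V} ∋ J.
size 1: {T}, {V}; under {T} X still reaches {J,V} ∋ J.
size 2: {T,V}; under {T,V} X still reaches {J} ∋ J.
X↔J cannot be blocked by any observed set — no back-door set.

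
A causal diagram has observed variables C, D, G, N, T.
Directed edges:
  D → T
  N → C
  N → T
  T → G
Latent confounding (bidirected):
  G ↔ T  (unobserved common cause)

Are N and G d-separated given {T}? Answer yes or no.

No — N and G are d-connected given {T}.

Bayes-Ball from N | {T} reaches {C,D,G}.
G ∈ reach(N|{T}) ⇒ N ⊥̸ G | {T}.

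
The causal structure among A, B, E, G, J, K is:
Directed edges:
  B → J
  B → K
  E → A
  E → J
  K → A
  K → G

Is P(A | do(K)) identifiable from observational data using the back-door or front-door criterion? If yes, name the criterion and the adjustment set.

desc(K)\{K}={A,G}; candidates ⊆ {B,E,J}.
∅: K⊥A given ∅ in G with K→· removed — back-door holds.
P(A|do(K)) = P(A|K) — no adjustment needed.

P(A|do(K)): backdoor, adjust for ∅.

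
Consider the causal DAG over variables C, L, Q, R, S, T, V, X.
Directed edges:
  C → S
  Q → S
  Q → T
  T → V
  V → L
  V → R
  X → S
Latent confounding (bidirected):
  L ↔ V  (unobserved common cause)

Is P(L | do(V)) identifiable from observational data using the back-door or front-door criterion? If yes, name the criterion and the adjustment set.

P(L|do(V)): not identifiable (no BD/FD set).

desc(V)\{V}={L,R}; candidates ⊆ {C,Q,S,T,X}.
V↔L: latent back-door arc(s) into V.
size 0: {}; under {} V still reaches {L,Q,S,T} ∋ L.
size 1: {C}, {Q}, {S} …(+2); under {C} V still reaches {L,Q,S,T} ∋ L.
size 2: {C,Q}, {C,S}, {C,T} …(+7); under {C,Q} V still reaches {L,T} ∋ L.
V↔L cannot be blocked by any observed set — no back-door set.
No mediator lies on a directed V→…→L path.
Neither criterion identifies P(L|do(V)) in this graph.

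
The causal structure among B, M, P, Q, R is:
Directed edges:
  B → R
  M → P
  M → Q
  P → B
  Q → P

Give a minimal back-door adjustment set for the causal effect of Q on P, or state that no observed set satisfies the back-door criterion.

Q→P: minimal back-door set {M}.

desc(Q)\{Q}={B,P,R}; candidates ⊆ {M}.
size 0: {}; under {} Q still reaches {B,M,P,R} ∋ P.
{M}: Q⊥P given {M} in G with Q→· removed — back-door holds.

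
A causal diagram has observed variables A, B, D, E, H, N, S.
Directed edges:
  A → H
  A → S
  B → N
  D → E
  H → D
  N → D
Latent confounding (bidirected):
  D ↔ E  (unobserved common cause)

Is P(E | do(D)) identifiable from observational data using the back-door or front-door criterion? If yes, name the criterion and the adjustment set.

desc(D)\{D}={E}; candidates ⊆ {A,B,H,N,S}.
D↔E: latent back-door arc(s) into D.
size 0: {}; under {} D still reaches {A,B,E,H,N,S} ∋ E.
size 1: {A}, {B}, {H} …(+2); under {A} D still reaches {B,E,H,N} ∋ E.
size 2: {A,B}, {A,H}, {A,N} …(+7); under {A,B} D still reaches {E,H,N} ∋ E.
D↔E cannot be blocked by any observed set — no back-door set.
No mediator lies on a directed D→…→E path.
Neither criterion identifies P(E|do(D)) in this graph.

P(E|do(D)): not identifiable (no BD/FD set).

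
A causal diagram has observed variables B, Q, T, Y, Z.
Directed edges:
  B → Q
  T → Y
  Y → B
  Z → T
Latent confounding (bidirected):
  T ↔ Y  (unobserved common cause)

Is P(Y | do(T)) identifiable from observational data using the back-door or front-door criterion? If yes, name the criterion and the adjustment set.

P(Y|do(T)): not identifiable (no BD/FD set).

desc(T)\{T}={B,Q,Y}; candidates ⊆ {Z}.
T↔Y: latent back-door arc(s) into T.
size 0: {}; under {} T still reaches {B,Q,Y,Z} ∋ Y.
size 1: {Z}; under {Z} T still reaches {B,Q,Y} ∋ Y.
T↔Y cannot be blocked by any observed set — no back-door set.
No mediator lies on a directed T→…→Y path.
Neither criterion identifies P(Y|do(T)) in this graph.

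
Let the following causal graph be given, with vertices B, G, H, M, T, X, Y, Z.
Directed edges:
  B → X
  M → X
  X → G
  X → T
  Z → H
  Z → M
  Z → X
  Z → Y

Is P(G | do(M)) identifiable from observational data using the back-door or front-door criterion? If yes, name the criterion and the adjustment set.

P(G|do(M)): backdoor, adjust for {Z}.

desc(M)\{M}={G,T,X}; candidates ⊆ {B,H,Y,Z}.
size 0: {}; under {} M still reaches {G,H,T,X,Y,Z} ∋ G.
{Z}: M⊥G given {Z} in G with M→· removed — back-door holds.
P(G|do(M)) = Σ_{Z} P(G|M,Z)·P(Z).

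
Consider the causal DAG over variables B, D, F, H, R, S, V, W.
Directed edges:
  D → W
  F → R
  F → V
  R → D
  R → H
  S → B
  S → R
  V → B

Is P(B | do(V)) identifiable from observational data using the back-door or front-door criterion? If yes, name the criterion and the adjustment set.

P(B|do(V)): backdoor, adjust for ∅.

desc(V)\{V}={B}; candidates ⊆ {D,F,H,R,S,W}.
∅: V⊥B given ∅ in G with V→· removed — back-door holds.
P(B|do(V)) = P(B|V) — no adjustment needed.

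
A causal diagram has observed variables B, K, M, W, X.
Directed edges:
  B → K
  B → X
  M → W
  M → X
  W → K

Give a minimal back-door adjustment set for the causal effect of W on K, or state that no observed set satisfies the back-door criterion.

W→K: minimal back-door set ∅.

desc(W)\{W}={K}; candidates ⊆ {B,M,X}.
∅: W⊥K given ∅ in G with W→· removed — back-door holds.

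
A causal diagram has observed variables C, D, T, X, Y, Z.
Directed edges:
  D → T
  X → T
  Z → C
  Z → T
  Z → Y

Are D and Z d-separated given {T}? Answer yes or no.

Bayes-Ball from D | {T} reaches {C,X,Y,Z}.
Z ∈ reach(D|{T}) ⇒ D ⊥̸ Z | {T}.

No — D and Z are d-connected given {T}.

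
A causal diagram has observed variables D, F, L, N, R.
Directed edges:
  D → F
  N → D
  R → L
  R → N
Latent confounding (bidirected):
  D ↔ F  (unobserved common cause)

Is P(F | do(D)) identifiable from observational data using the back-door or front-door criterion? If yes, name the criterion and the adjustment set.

desc(D)\{D}={F}; candidates ⊆ {L,N,R}.
D↔F: latent back-door arc(s) into D.
size 0: {}; under {} D still reaches {F,L,N,R} ∋ F.
size 1: {L}, {N}, {R}; under {L} D still reaches {F,N,R} ∋ F.
size 2: {L,N}, {L,R}, {N,R}; under {L,N} D still reaches {F} ∋ F.
D↔F cannot be blocked by any observed set — no back-door set.
No mediator lies on a directed D→…→F path.
Neither criterion identifies P(F|do(D)) in this graph.

P(F|do(D)): not identifiable (no BD/FD set).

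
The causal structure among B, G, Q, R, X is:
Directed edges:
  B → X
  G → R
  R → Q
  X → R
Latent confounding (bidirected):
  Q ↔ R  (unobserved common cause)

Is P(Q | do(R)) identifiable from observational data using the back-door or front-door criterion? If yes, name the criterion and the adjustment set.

desc(R)\{R}={Q}; candidates ⊆ {B,G,X}.
R↔Q: latent back-door arc(s) into R.
size 0: {}; under {} R still reaches {B,G,Q,X} ∋ Q.
size 1: {B}, {G}, {X}; under {B} R still reaches {G,Q,X} ∋ Q.
size 2: {B,G}, {B,X}, {G,X}; under {B,G} R still reaches {Q,X} ∋ Q.
R↔Q cannot be blocked by any observed set — no back-door set.
No mediator lies on a directed R→…→Q path.
Neither criterion identifies P(Q|do(R)) in this graph.

P(Q|do(R)): not identifiable (no BD/FD set).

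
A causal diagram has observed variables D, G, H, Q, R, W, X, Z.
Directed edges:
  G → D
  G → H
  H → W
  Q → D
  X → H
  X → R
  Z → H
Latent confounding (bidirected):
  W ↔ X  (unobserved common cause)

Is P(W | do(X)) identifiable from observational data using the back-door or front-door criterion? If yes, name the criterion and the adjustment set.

P(W|do(X)): frontdoor, adjust for {H}.

desc(X)\{X}={H,R,W}; candidates ⊆ {D,G,Q,Z}.
X↔W: latent back-door arc(s) into X.
size 0: {}; under {} X still reaches {W} ∋ W.
size 1: {D}, {G}, {Q} …(+1); under {D} X still reaches {W} ∋ W.
size 2: {D,G}, {D,Q}, {D,Z} …(+3); under {D,G} X still reaches {W} ∋ W.
X↔W cannot be blocked by any observed set — no back-door set.
{H}: (i) intercepts every directed X→W path; (ii) no back-door X→{H}; (iii) {X} blocks every back-door {H}→W. Front-door holds.
P(W|do(X)) = Σ_{H} P(H|X) Σ_{X'} P(W|H,X')P(X').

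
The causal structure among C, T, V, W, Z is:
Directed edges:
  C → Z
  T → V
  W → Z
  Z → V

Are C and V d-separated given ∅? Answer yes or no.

No — C and V are d-connected given ∅.

Bayes-Ball from C | ∅ reaches {V,Z}.
V ∈ reach(C|∅) ⇒ C ⊥̸ V | ∅.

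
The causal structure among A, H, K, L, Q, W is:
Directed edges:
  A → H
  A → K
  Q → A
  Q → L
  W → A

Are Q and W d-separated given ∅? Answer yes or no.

Bayes-Ball from Q | ∅ reaches {A,H,K,L}.
W ∉ reach(Q|∅) ⇒ Q ⊥ W | ∅.

Yes — Q ⊥ W | ∅.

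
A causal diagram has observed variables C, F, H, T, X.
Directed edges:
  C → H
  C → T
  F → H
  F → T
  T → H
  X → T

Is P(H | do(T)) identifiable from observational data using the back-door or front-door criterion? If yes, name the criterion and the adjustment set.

P(H|do(T)): backdoor, adjust for {C, F}.

desc(T)\{T}={H}; candidates ⊆ {C,F,X}.
size 0: {}; under {} T still reaches {C,F,H,X} ∋ H.
size 1: {C}, {F}, {X}; under {C} T still reaches {F,H,X} ∋ H.
{C,F}: T⊥H given {C,F} in G with T→· removed — back-door holds.
P(H|do(T)) = Σ_{C,F} P(H|T,C,F)·P(C,F).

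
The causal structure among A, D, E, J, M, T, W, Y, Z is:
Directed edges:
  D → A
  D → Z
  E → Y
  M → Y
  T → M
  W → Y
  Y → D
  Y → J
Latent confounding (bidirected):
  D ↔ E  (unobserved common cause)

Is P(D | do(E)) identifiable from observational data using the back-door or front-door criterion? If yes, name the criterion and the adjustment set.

desc(E)\{E}={A,D,J,Y,Z}; candidates ⊆ {M,T,W}.
E↔D: latent back-door arc(s) into E.
size 0: {}; under {} E still reaches {A,D,Z} ∋ D.
size 1: {M}, {T}, {W}; under {M} E still reaches {A,D,Z} ∋ D.
size 2: {M,T}, {M,W}, {T,W}; under {M,T} E still reaches {A,D,Z} ∋ D.
E↔D cannot be blocked by any observed set — no back-door set.
{Y}: (i) intercepts every directed E→D path; (ii) no back-door E→{Y}; (iii) {E} blocks every back-door {Y}→D. Front-door holds.
P(D|do(E)) = Σ_{Y} P(Y|E) Σ_{E'} P(D|Y,E')P(E').

P(D|do(E)): frontdoor, adjust for {Y}.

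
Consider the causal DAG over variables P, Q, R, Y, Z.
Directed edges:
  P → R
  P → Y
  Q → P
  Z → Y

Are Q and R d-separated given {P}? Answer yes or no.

Yes — Q ⊥ R | {P}.

Bayes-Ball from Q | {P} reaches ∅.
R ∉ reach(Q|{P}) ⇒ Q ⊥ R | {P}.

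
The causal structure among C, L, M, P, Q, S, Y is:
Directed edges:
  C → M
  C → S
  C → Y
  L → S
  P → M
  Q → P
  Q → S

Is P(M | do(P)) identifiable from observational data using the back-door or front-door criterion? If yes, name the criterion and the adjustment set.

desc(P)\{P}={M}; candidates ⊆ {C,L,Q,S,Y}.
∅: P⊥M given ∅ in G with P→· removed — back-door holds.
P(M|do(P)) = P(M|P) — no adjustment needed.

P(M|do(P)): backdoor, adjust for ∅.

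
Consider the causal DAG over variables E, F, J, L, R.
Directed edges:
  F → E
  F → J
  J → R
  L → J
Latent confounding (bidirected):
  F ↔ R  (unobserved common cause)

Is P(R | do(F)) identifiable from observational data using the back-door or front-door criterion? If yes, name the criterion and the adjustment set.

desc(F)\{F}={E,J,R}; candidates ⊆ {L}.
F↔R: latent back-door arc(s) into F.
size 0: {}; under {} F still reaches {R} ∋ R.
size 1: {L}; under {L} F still reaches {R} ∋ R.
F↔R cannot be blocked by any observed set — no back-door set.
{J}: (i) intercepts every directed F→R path; (ii) no back-door F→{J}; (iii) {F} blocks every back-door {J}→R. Front-door holds.
P(R|do(F)) = Σ_{J} P(J|F) Σ_{F'} P(R|J,F')P(F').

P(R|do(F)): frontdoor, adjust for {J}.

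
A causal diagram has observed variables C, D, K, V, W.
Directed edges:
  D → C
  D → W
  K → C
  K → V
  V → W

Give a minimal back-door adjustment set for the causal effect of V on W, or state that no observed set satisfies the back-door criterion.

desc(V)\{V}={W}; candidates ⊆ {C,D,K}.
∅: V⊥W given ∅ in G with V→· removed — back-door holds.

V→W: minimal back-door set ∅.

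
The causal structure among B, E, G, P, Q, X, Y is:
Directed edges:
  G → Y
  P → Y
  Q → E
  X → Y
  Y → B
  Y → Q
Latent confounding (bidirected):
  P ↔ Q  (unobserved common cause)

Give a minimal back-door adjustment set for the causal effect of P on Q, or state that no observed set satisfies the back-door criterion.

desc(P)\{P}={B,E,Q,Y}; candidates ⊆ {G,X}.
P↔Q: latent back-door arc(s) into P.
size 0: {}; under {} P still reaches {E,Q} ∋ Q.
size 1: {G}, {X}; under {G} P still reaches {E,Q} ∋ Q.
size 2: {G,X}; under {G,X} P still reaches {E,Q} ∋ Q.
P↔Q cannot be blocked by any observed set — no back-door set.

P→Q: no observed back-door set.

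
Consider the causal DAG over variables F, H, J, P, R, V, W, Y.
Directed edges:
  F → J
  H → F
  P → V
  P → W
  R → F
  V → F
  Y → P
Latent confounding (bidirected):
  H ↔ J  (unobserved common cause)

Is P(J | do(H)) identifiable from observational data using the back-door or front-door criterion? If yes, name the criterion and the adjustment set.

desc(H)\{H}={F,J}; candidates ⊆ {P,R,V,W,Y}.
H↔J: latent back-door arc(s) into H.
size 0: {}; under {} H still reaches {J} ∋ J.
size 1: {P}, {R}, {V} …(+2); under {P} H still reaches {J} ∋ J.
size 2: {P,R}, {P,V}, {P,W} …(+7); under {P,R} H still reaches {J} ∋ J.
H↔J cannot be blocked by any observed set — no back-door set.
{F}: (i) intercepts every directed H→J path; (ii) no back-door H→{F}; (iii) {H} blocks every back-door {F}→J. Front-door holds.
P(J|do(H)) = Σ_{F} P(F|H) Σ_{H'} P(J|F,H')P(H').

P(J|do(H)): frontdoor, adjust for {F}.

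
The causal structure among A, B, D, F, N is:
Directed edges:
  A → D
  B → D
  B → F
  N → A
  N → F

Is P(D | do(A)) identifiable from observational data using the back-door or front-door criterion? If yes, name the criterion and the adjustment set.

desc(A)\{A}={D}; candidates ⊆ {B,F,N}.
∅: A⊥D given ∅ in G with A→· removed — back-door holds.
P(D|do(A)) = P(D|A) — no adjustment needed.

P(D|do(A)): backdoor, adjust for ∅.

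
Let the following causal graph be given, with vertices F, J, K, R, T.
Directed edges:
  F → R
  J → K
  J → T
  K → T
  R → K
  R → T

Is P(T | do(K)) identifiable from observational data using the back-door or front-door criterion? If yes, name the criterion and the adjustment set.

desc(K)\{K}={T}; candidates ⊆ {F,J,R}.
size 0: {}; under {} K still reaches {F,J,R,T} ∋ T.
size 1: {F}, {J}, {R}; under {F} K still reaches {J,R,T} ∋ T.
{J,R}: K⊥T given {J,R} in G with K→· removed — back-door holds.
P(T|do(K)) = Σ_{J,R} P(T|K,J,R)·P(J,R).

P(T|do(K)): backdoor, adjust for {J, R}.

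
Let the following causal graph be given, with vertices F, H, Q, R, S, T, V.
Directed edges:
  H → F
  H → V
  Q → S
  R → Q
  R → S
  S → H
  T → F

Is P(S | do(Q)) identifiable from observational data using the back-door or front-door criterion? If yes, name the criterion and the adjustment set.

desc(Q)\{Q}={F,H,S,V}; candidates ⊆ {R,T}.
size 0: {}; under {} Q still reaches {F,H,R,S,V} ∋ S.
{R}: Q⊥S given {R} in G with Q→· removed — back-door holds.
P(S|do(Q)) = Σ_{R} P(S|Q,R)·P(R).

P(S|do(Q)): backdoor, adjust for {R}.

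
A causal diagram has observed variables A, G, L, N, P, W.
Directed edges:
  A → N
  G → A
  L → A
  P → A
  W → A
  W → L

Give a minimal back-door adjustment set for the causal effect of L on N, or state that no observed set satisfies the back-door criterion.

L→N: minimal back-door set {W}.

desc(L)\{L}={A,N}; candidates ⊆ {G,P,W}.
size 0: {}; under {} L still reaches {A,N,W} ∋ N.
{W}: L⊥N given {W} in G with L→· removed — back-door holds.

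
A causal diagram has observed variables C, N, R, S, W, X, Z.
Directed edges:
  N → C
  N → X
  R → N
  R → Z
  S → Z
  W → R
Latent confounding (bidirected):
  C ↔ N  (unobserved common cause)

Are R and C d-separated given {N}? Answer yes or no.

No — R and C are d-connected given {N}.

Bayes-Ball from R | {N} reaches {C,W,Z}.
C ∈ reach(R|{N}) ⇒ R ⊥̸ C | {N}.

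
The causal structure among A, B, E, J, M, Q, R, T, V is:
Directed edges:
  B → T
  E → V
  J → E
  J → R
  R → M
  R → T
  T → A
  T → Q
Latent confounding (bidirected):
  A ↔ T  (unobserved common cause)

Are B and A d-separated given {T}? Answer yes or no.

Bayes-Ball from B | {T} reaches {A,E,J,M,R,V}.
A ∈ reach(B|{T}) ⇒ B ⊥̸ A | {T}.

No — B and A are d-connected given {T}.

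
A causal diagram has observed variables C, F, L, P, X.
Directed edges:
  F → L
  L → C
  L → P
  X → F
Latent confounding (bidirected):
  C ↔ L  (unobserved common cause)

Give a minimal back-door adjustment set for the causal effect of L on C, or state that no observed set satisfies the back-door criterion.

L→C: no observed back-door set.

desc(L)\{L}={C,P}; candidates ⊆ {F,X}.
L↔C: latent back-door arc(s) into L.
size 0: {}; under {} L still reaches {C,F,X} ∋ C.
size 1: {F}, {X}; under {F} L still reaches {C} ∋ C.
size 2: {F,X}; under {F,X} L still reaches {C} ∋ C.
L↔C cannot be blocked by any observed set — no back-door set.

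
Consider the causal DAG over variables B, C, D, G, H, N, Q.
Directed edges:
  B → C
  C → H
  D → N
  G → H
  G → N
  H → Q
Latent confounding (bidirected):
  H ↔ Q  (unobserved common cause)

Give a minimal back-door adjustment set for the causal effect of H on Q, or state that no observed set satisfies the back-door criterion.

desc(H)\{H}={Q}; candidates ⊆ {B,C,D,G,N}.
H↔Q: latent back-door arc(s) into H.
size 0: {}; under {} H still reaches {B,C,G,N,Q} ∋ Q.
size 1: {B}, {C}, {D} …(+2); under {B} H still reaches {C,G,N,Q} ∋ Q.
size 2: {B,C}, {B,D}, {B,G} …(+7); under {B,C} H still reaches {G,N,Q} ∋ Q.
H↔Q cannot be blocked by any observed set — no back-door set.

H→Q: no observed back-door set.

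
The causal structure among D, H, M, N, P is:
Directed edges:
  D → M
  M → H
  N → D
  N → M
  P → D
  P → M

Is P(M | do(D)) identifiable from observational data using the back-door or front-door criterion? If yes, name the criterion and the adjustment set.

P(M|do(D)): backdoor, adjust for {N, P}.

desc(D)\{D}={H,M}; candidates ⊆ {N,P}.
size 0: {}; under {} D still reaches {H,M,N,P} ∋ M.
size 1: {N}, {P}; under {N} D still reaches {H,M,P} ∋ M.
{N,P}: D⊥M given {N,P} in G with D→· removed — back-door holds.
P(M|do(D)) = Σ_{N,P} P(M|D,N,P)·P(N,P).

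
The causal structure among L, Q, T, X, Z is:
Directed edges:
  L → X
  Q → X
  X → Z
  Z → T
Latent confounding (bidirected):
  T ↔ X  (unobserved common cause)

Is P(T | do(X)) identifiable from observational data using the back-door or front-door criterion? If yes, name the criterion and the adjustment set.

P(T|do(X)): frontdoor, adjust for {Z}.

desc(X)\{X}={T,Z}; candidates ⊆ {L,Q}.
X↔T: latent back-door arc(s) into X.
size 0: {}; under {} X still reaches {L,Q,T} ∋ T.
size 1: {L}, {Q}; under {L} X still reaches {Q,T} ∋ T.
size 2: {L,Q}; under {L,Q} X still reaches {T} ∋ T.
X↔T cannot be blocked by any observed set — no back-door set.
{Z}: (i) intercepts every directed X→T path; (ii) no back-door X→{Z}; (iii) {X} blocks every back-door {Z}→T. Front-door holds.
P(T|do(X)) = Σ_{Z} P(Z|X) Σ_{X'} P(T|Z,X')P(X').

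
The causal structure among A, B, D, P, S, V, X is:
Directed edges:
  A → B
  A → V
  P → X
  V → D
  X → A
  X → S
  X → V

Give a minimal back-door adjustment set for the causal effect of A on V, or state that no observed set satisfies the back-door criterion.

desc(A)\{A}={B,D,V}; candidates ⊆ {P,S,X}.
size 0: {}; under {} A still reaches {D,P,S,V,X} ∋ V.
{X}: A⊥V given {X} in G with A→· removed — back-door holds.

A→V: minimal back-door set {X}.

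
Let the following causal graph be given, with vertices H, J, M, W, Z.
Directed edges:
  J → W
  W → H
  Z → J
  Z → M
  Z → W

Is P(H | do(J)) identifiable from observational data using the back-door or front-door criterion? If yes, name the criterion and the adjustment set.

P(H|do(J)): backdoor, adjust for {Z}.

desc(J)\{J}={H,W}; candidates ⊆ {M,Z}.
size 0: {}; under {} J still reaches {H,M,W,Z} ∋ H.
{Z}: J⊥H given {Z} in G with J→· removed — back-door holds.
P(H|do(J)) = Σ_{Z} P(H|J,Z)·P(Z).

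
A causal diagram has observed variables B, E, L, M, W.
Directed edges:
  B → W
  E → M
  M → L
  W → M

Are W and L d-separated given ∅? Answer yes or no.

No — W and L are d-connected given ∅.

Bayes-Ball from W | ∅ reaches {B,L,M}.
L ∈ reach(W|∅) ⇒ W ⊥̸ L | ∅.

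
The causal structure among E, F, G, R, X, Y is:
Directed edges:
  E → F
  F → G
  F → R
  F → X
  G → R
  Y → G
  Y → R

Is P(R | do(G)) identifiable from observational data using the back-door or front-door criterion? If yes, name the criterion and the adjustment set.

P(R|do(G)): backdoor, adjust for {F, Y}.

desc(G)\{G}={R}; candidates ⊆ {E,F,X,Y}.
size 0: {}; under {} G still reaches {E,F,R,X,Y} ∋ R.
size 1: {E}, {F}, {X} …(+1); under {E} G still reaches {F,R,X,Y} ∋ R.
{F,Y}: G⊥R given {F,Y} in G with G→· removed — back-door holds.
P(R|do(G)) = Σ_{F,Y} P(R|G,F,Y)·P(F,Y).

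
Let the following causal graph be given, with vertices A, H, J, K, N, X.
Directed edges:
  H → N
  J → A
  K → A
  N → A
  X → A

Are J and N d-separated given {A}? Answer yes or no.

Bayes-Ball from J | {A} reaches {H,K,N,X}.
N ∈ reach(J|{A}) ⇒ J ⊥̸ N | {A}.

No — J and N are d-connected given {A}.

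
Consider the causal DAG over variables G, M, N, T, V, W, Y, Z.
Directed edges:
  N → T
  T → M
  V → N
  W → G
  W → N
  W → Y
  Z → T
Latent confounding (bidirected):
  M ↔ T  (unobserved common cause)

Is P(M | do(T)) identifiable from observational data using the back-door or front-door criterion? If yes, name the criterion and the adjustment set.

P(M|do(T)): not identifiable (no BD/FD set).

desc(T)\{T}={M}; candidates ⊆ {G,N,V,W,Y,Z}.
T↔M: latent back-door arc(s) into T.
size 0: {}; under {} T still reaches {G,M,N,V,W,Y,Z} ∋ M.
size 1: {G}, {N}, {V} …(+3); under {G} T still reaches {M,N,V,W,Y,Z} ∋ M.
size 2: {G,N}, {G,V}, {G,W} …(+12); under {G,N} T still reaches {M,Z} ∋ M.
T↔M cannot be blocked by any observed set — no back-door set.
No mediator lies on a directed T→…→M path.
Neither criterion identifies P(M|do(T)) in this graph.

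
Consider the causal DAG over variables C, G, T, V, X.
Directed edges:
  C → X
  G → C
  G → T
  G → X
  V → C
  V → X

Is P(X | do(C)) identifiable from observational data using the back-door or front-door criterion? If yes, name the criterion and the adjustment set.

desc(C)\{C}={X}; candidates ⊆ {G,T,V}.
size 0: {}; under {} C still reaches {G,T,V,X} ∋ X.
size 1: {G}, {T}, {V}; under {G} C still reaches {V,X} ∋ X.
{G,V}: C⊥X given {G,V} in G with C→· removed — back-door holds.
P(X|do(C)) = Σ_{G,V} P(X|C,G,V)·P(G,V).

P(X|do(C)): backdoor, adjust for {G, V}.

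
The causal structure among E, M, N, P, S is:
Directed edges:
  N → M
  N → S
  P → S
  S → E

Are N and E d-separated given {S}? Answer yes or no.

Bayes-Ball from N | {S} reaches {M,P}.
E ∉ reach(N|{S}) ⇒ N ⊥ E | {S}.

Yes — N ⊥ E | {S}.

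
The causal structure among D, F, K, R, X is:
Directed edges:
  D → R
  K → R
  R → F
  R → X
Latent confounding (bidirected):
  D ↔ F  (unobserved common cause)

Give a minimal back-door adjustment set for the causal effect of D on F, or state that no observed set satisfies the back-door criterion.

desc(D)\{D}={F,R,X}; candidates ⊆ {K}.
D↔F: latent back-door arc(s) into D.
size 0: {}; under {} D still reaches {F} ∋ F.
size 1: {K}; under {K} D still reaches {F} ∋ F.
D↔F cannot be blocked by any observed set — no back-door set.

D→F: no observed back-door set.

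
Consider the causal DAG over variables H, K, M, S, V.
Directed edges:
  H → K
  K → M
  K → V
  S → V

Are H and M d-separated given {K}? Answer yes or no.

Bayes-Ball from H | {K} reaches ∅.
M ∉ reach(H|{K}) ⇒ H ⊥ M | {K}.

Yes — H ⊥ M | {K}.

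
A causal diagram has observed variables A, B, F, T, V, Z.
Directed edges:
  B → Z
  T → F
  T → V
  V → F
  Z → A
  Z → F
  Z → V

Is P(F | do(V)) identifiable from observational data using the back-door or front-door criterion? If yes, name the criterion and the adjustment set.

P(F|do(V)): backdoor, adjust for {T, Z}.

desc(V)\{V}={F}; candidates ⊆ {A,B,T,Z}.
size 0: {}; under {} V still reaches {A,B,F,T,Z} ∋ F.
size 1: {A}, {B}, {T} …(+1); under {A} V still reaches {B,F,T,Z} ∋ F.
{T,Z}: V⊥F given {T,Z} in G with V→· removed — back-door holds.
P(F|do(V)) = Σ_{T,Z} P(F|V,T,Z)·P(T,Z).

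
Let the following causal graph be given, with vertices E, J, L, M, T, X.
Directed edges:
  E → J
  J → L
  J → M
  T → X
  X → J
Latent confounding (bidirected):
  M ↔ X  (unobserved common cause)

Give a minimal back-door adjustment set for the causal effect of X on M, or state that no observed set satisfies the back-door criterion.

X→M: no observed back-door set.

desc(X)\{X}={J,L,M}; candidates ⊆ {E,T}.
X↔M: latent back-door arc(s) into X.
size 0: {}; under {} X still reaches {M,T} ∋ M.
size 1: {E}, {T}; under {E} X still reaches {M,T} ∋ M.
size 2: {E,T}; under {E,T} X still reaches {M} ∋ M.
X↔M cannot be blocked by any observed set — no back-door set.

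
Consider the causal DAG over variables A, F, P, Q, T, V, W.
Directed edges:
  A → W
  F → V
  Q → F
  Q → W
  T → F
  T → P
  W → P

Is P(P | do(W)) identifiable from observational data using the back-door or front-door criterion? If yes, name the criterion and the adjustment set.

desc(W)\{W}={P}; candidates ⊆ {A,F,Q,T,V}.
∅: W⊥P given ∅ in G with W→· removed — back-door holds.
P(P|do(W)) = P(P|W) — no adjustment needed.

P(P|do(W)): backdoor, adjust for ∅.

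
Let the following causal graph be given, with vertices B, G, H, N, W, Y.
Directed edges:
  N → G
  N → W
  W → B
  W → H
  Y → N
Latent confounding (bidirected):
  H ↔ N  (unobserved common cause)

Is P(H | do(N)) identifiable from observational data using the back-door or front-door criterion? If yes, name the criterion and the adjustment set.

desc(N)\{N}={B,G,H,W}; candidates ⊆ {Y}.
N↔H: latent back-door arc(s) into N.
size 0: {}; under {} N still reaches {H,Y} ∋ H.
size 1: {Y}; under {Y} N still reaches {H} ∋ H.
N↔H cannot be blocked by any observed set — no back-door set.
{W}: (i) intercepts every directed N→H path; (ii) no back-door N→{W}; (iii) {N} blocks every back-door {W}→H. Front-door holds.
P(H|do(N)) = Σ_{W} P(W|N) Σ_{N'} P(H|W,N')P(N').

P(H|do(N)): frontdoor, adjust for {W}.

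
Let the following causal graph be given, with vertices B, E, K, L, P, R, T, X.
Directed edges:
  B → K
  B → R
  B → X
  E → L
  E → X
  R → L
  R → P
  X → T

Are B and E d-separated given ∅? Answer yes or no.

Yes — B ⊥ E | ∅.

Bayes-Ball from B | ∅ reaches {K,L,P,R,T,X}.
E ∉ reach(B|∅) ⇒ B ⊥ E | ∅.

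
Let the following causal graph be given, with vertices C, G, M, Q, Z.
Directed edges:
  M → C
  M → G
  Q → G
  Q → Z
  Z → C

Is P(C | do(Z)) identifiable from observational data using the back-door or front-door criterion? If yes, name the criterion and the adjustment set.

P(C|do(Z)): backdoor, adjust for ∅.

desc(Z)\{Z}={C}; candidates ⊆ {G,M,Q}.
∅: Z⊥C given ∅ in G with Z→· removed — back-door holds.
P(C|do(Z)) = P(C|Z) — no adjustment needed.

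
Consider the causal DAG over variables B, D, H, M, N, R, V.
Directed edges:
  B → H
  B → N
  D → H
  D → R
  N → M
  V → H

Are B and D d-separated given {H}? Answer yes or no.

No — B and D are d-connected given {H}.

Bayes-Ball from B | {H} reaches {D,M,N,R,V}.
D ∈ reach(B|{H}) ⇒ B ⊥̸ D | {H}.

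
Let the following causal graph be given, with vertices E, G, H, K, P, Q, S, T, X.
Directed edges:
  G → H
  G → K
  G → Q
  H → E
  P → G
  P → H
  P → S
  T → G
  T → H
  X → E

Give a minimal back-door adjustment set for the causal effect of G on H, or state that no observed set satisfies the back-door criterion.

G→H: minimal back-door set {P, T}.

desc(G)\{G}={E,H,K,Q}; candidates ⊆ {P,S,T,X}.
size 0: {}; under {} G still reaches {E,H,P,S,T} ∋ H.
size 1: {P}, {S}, {T} …(+1); under {P} G still reaches {E,H,T} ∋ H.
{P,T}: G⊥H given {P,T} in G with G→· removed — back-door holds.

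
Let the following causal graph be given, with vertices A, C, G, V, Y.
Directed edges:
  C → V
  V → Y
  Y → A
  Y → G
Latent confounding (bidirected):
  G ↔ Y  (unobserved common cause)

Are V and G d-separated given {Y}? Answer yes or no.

No — V and G are d-connected given {Y}.

Bayes-Ball from V | {Y} reaches {C,G}.
G ∈ reach(V|{Y}) ⇒ V ⊥̸ G | {Y}.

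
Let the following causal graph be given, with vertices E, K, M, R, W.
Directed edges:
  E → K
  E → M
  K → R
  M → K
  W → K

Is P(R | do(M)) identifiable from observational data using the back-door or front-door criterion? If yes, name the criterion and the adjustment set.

P(R|do(M)): backdoor, adjust for {E}.

desc(M)\{M}={K,R}; candidates ⊆ {E,W}.
size 0: {}; under {} M still reaches {E,K,R} ∋ R.
{E}: M⊥R given {E} in G with M→· removed — back-door holds.
P(R|do(M)) = Σ_{E} P(R|M,E)·P(E).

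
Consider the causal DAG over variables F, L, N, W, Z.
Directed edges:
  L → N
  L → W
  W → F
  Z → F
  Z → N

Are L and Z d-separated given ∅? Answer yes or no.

Bayes-Ball from L | ∅ reaches {F,N,W}.
Z ∉ reach(L|∅) ⇒ L ⊥ Z | ∅.

Yes — L ⊥ Z | ∅.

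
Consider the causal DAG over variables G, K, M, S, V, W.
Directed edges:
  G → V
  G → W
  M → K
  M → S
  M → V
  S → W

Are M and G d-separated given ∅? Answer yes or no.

Bayes-Ball from M | ∅ reaches {K,S,V,W}.
G ∉ reach(M|∅) ⇒ M ⊥ G | ∅.

Yes — M ⊥ G | ∅.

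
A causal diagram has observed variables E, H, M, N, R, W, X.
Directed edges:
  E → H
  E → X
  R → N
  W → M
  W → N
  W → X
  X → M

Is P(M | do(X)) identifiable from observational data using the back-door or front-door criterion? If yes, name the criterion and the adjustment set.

desc(X)\{X}={M}; candidates ⊆ {E,H,N,R,W}.
size 0: {}; under {} X still reaches {E,H,M,N,W} ∋ M.
{W}: X⊥M given {W} in G with X→· removed — back-door holds.
P(M|do(X)) = Σ_{W} P(M|X,W)·P(W).

P(M|do(X)): backdoor, adjust for {W}.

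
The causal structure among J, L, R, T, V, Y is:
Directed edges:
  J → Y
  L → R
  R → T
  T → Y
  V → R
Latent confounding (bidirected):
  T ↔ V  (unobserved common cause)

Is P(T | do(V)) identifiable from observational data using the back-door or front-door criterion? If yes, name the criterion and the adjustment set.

desc(V)\{V}={R,T,Y}; candidates ⊆ {J,L}.
V↔T: latent back-door arc(s) into V.
size 0: {}; under {} V still reaches {T,Y} ∋ T.
size 1: {J}, {L}; under {J} V still reaches {T,Y} ∋ T.
size 2: {J,L}; under {J,L} V still reaches {T,Y} ∋ T.
V↔T cannot be blocked by any observed set — no back-door set.
{R}: (i) intercepts every directed V→T path; (ii) no back-door V→{R}; (iii) {V} blocks every back-door {R}→T. Front-door holds.
P(T|do(V)) = Σ_{R} P(R|V) Σ_{V'} P(T|R,V')P(V').

P(T|do(V)): frontdoor, adjust for {R}.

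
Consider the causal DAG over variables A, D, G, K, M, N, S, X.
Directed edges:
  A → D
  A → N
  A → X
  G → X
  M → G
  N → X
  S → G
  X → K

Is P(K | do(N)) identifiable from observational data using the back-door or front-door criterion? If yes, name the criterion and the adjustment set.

desc(N)\{N}={K,X}; candidates ⊆ {A,D,G,M,S}.
size 0: {}; under {} N still reaches {A,D,K,X} ∋ K.
{A}: N⊥K given {A} in G with N→· removed — back-door holds.
P(K|do(N)) = Σ_{A} P(K|N,A)·P(A).

P(K|do(N)): backdoor, adjust for {A}.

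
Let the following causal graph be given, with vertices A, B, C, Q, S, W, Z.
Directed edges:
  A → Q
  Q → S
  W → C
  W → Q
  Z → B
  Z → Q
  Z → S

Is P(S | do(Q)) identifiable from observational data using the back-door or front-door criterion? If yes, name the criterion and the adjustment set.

P(S|do(Q)): backdoor, adjust for {Z}.

desc(Q)\{Q}={S}; candidates ⊆ {A,B,C,W,Z}.
size 0: {}; under {} Q still reaches {A,B,C,S,W,Z} ∋ S.
{Z}: Q⊥S given {Z} in G with Q→· removed — back-door holds.
P(S|do(Q)) = Σ_{Z} P(S|Q,Z)·P(Z).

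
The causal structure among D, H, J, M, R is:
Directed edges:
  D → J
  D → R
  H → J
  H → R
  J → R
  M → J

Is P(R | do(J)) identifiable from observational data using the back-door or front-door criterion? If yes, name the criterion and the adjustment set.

P(R|do(J)): backdoor, adjust for {D, H}.

desc(J)\{J}={R}; candidates ⊆ {D,H,M}.
size 0: {}; under {} J still reaches {D,H,M,R} ∋ R.
size 1: {D}, {H}, {M}; under {D} J still reaches {H,M,R} ∋ R.
{D,H}: J⊥R given {D,H} in G with J→· removed — back-door holds.
P(R|do(J)) = Σ_{D,H} P(R|J,D,H)·P(D,H).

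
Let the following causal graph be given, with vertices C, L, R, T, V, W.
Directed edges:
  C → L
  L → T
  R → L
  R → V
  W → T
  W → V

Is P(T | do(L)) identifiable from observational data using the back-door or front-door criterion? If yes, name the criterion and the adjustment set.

P(T|do(L)): backdoor, adjust for ∅.

desc(L)\{L}={T}; candidates ⊆ {C,R,V,W}.
∅: L⊥T given ∅ in G with L→· removed — back-door holds.
P(T|do(L)) = P(T|L) — no adjustment needed.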